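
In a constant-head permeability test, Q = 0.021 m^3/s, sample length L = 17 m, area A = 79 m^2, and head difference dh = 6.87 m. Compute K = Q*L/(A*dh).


From K = Q*L / (A*dh):
Numerator: Q*L = 0.021 * 17 = 0.357.
Denominator: A*dh = 79 * 6.87 = 542.73.
K = 0.357 / 542.73 = 0.000658 m/s.

0.000658


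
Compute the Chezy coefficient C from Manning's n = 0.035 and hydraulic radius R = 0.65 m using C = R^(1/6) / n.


The Chezy coefficient relates to Manning's n through C = R^(1/6) / n.
R^(1/6) = 0.65^(1/6) = 0.93072.
C = 0.93072 / 0.035 = 26.59 m^(1/2)/s.

26.59


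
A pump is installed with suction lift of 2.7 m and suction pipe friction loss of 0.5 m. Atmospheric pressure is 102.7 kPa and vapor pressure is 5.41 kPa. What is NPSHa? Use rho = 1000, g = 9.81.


NPSHa = p_atm/(rho*g) - z_s - hf_s - p_vap/(rho*g).
p_atm/(rho*g) = 102.7*1000 / (1000*9.81) = 10.469 m.
p_vap/(rho*g) = 5.41*1000 / (1000*9.81) = 0.551 m.
NPSHa = 10.469 - 2.7 - 0.5 - 0.551
      = 6.72 m.

6.72


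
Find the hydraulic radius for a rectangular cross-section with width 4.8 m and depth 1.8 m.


For a rectangular section:
Flow area A = b * y = 4.8 * 1.8 = 8.64 m^2.
Wetted perimeter P = b + 2y = 4.8 + 2*1.8 = 8.4 m.
Hydraulic radius R = A/P = 8.64 / 8.4 = 1.0286 m.

1.0286


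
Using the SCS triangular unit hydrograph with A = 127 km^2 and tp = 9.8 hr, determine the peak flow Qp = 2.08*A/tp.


SCS formula: Qp = 2.08 * A / tp.
Qp = 2.08 * 127 / 9.8
   = 264.16 / 9.8
   = 26.96 m^3/s per cm.

26.96


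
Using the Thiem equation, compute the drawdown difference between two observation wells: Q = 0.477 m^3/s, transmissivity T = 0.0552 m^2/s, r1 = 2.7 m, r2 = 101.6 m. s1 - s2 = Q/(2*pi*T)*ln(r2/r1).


Thiem equation: s1 - s2 = Q/(2*pi*T) * ln(r2/r1).
ln(r2/r1) = ln(101.6/2.7) = 3.6278.
Q/(2*pi*T) = 0.477 / (2*pi*0.0552) = 0.477 / 0.3468 = 1.3753.
s1 - s2 = 1.3753 * 3.6278 = 4.9893 m.

4.9893


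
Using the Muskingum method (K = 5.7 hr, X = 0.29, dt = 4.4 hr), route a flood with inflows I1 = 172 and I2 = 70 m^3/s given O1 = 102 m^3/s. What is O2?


Muskingum coefficients:
denom = 2*K*(1-X) + dt = 2*5.7*(1-0.29) + 4.4 = 12.494.
C0 = (dt - 2*K*X)/denom = (4.4 - 2*5.7*0.29)/12.494 = 0.0876.
C1 = (dt + 2*K*X)/denom = (4.4 + 2*5.7*0.29)/12.494 = 0.6168.
C2 = (2*K*(1-X) - dt)/denom = 0.2957.
O2 = C0*I2 + C1*I1 + C2*O1
   = 0.0876*70 + 0.6168*172 + 0.2957*102
   = 142.37 m^3/s.

142.37


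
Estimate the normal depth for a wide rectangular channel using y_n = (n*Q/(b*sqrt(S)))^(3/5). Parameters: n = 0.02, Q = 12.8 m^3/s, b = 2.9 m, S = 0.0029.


We use the wide-channel approximation y_n = (n*Q/(b*sqrt(S)))^(3/5).
sqrt(S) = sqrt(0.0029) = 0.053852.
Numerator: n*Q = 0.02 * 12.8 = 0.256.
Denominator: b*sqrt(S) = 2.9 * 0.053852 = 0.156171.
arg = 1.6392.
y_n = 1.6392^(3/5) = 1.3452 m.

1.3452


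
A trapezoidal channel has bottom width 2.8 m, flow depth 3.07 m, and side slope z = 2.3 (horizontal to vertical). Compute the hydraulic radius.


For a trapezoidal section with side slope z:
A = (b + z*y)*y = (2.8 + 2.3*3.07)*3.07 = 30.273 m^2.
P = b + 2*y*sqrt(1 + z^2) = 2.8 + 2*3.07*sqrt(1 + 2.3^2) = 18.199 m.
R = A/P = 30.273 / 18.199 = 1.6635 m.

1.6635


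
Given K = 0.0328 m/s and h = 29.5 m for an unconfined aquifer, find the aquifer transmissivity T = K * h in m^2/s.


Transmissivity is defined as T = K * h.
T = 0.0328 * 29.5
  = 0.9676 m^2/s.

0.9676


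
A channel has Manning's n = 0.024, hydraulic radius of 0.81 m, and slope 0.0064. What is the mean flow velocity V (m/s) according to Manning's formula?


Manning's equation gives V = (1/n) * R^(2/3) * S^(1/2).
First, compute R^(2/3) = 0.81^(2/3) = 0.8689.
Next, S^(1/2) = 0.0064^(1/2) = 0.08.
Then 1/n = 1/0.024 = 41.67.
V = 41.67 * 0.8689 * 0.08 = 2.8965 m/s.

2.8965


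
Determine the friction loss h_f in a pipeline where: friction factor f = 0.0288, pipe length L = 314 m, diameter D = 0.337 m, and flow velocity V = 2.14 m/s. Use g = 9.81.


Darcy-Weisbach equation: h_f = f * (L/D) * V^2/(2g).
f * L/D = 0.0288 * 314/0.337 = 26.8344.
V^2/(2g) = 2.14^2 / (2*9.81) = 4.5796 / 19.62 = 0.2334 m.
h_f = 26.8344 * 0.2334 = 6.264 m.

6.264


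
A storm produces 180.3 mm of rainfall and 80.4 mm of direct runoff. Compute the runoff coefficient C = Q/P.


The runoff coefficient C = runoff depth / rainfall depth.
C = 80.4 / 180.3
  = 0.4459.

0.4459


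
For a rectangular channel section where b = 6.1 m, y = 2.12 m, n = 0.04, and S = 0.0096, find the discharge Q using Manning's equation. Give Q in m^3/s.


For a rectangular channel, the cross-sectional area A = b * y = 6.1 * 2.12 = 12.93 m^2.
The wetted perimeter P = b + 2y = 6.1 + 2*2.12 = 10.34 m.
Hydraulic radius R = A/P = 12.93/10.34 = 1.2507 m.
Velocity V = (1/n)*R^(2/3)*S^(1/2) = (1/0.04)*1.2507^(2/3)*0.0096^(1/2) = 2.8434 m/s.
Discharge Q = A * V = 12.93 * 2.8434 = 36.771 m^3/s.

36.771


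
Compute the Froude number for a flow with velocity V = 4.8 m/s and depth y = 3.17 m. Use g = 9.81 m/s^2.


The Froude number is defined as Fr = V / sqrt(g*y).
g*y = 9.81 * 3.17 = 31.0977.
sqrt(g*y) = sqrt(31.0977) = 5.5765.
Fr = 4.8 / 5.5765 = 0.8608.

0.8608


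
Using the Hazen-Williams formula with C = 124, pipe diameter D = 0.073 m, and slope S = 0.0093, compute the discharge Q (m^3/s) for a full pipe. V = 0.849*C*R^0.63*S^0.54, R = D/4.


For a full circular pipe, R = D/4 = 0.073/4 = 0.0182 m.
V = 0.849 * 124 * 0.0182^0.63 * 0.0093^0.54
  = 0.849 * 124 * 0.080278 * 0.07998
  = 0.6759 m/s.
Pipe area A = pi*D^2/4 = pi*0.073^2/4 = 0.0042 m^2.
Q = A * V = 0.0042 * 0.6759 = 0.0028 m^3/s.

0.0028


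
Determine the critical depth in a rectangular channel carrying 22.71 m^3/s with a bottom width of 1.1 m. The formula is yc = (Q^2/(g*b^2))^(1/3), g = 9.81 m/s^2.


Using yc = (Q^2 / (g * b^2))^(1/3):
Q^2 = 22.71^2 = 515.74.
g * b^2 = 9.81 * 1.1^2 = 9.81 * 1.21 = 11.87.
Q^2 / (g*b^2) = 515.74 / 11.87 = 43.449.
yc = 43.449^(1/3) = 3.5156 m.

3.5156


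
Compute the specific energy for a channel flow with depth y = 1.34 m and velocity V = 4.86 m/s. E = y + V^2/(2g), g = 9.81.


Specific energy E = y + V^2/(2g).
Velocity head = V^2/(2g) = 4.86^2 / (2*9.81) = 23.6196 / 19.62 = 1.2039 m.
E = 1.34 + 1.2039 = 2.5439 m.

2.5439


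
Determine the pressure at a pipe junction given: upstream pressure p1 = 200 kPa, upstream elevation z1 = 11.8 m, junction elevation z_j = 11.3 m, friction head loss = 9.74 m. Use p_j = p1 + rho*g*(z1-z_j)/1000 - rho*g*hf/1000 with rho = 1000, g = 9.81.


Junction pressure: p_j = p1 + rho*g*(z1 - z_j)/1000 - rho*g*hf/1000.
Elevation term = 1000*9.81*(11.8 - 11.3)/1000 = 4.905 kPa.
Friction term = 1000*9.81*9.74/1000 = 95.549 kPa.
p_j = 200 + 4.905 - 95.549 = 109.36 kPa.

109.36


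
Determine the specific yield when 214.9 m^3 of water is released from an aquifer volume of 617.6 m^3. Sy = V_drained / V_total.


Specific yield Sy = Volume drained / Total volume.
Sy = 214.9 / 617.6
   = 0.348.

0.348


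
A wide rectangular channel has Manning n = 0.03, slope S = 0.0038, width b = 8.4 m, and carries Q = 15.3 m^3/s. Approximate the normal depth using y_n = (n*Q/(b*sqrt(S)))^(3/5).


We use the wide-channel approximation y_n = (n*Q/(b*sqrt(S)))^(3/5).
sqrt(S) = sqrt(0.0038) = 0.061644.
Numerator: n*Q = 0.03 * 15.3 = 0.459.
Denominator: b*sqrt(S) = 8.4 * 0.061644 = 0.51781.
arg = 0.8864.
y_n = 0.8864^(3/5) = 0.9302 m.

0.9302


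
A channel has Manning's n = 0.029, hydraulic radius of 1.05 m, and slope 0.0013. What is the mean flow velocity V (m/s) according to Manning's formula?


Manning's equation gives V = (1/n) * R^(2/3) * S^(1/2).
First, compute R^(2/3) = 1.05^(2/3) = 1.0331.
Next, S^(1/2) = 0.0013^(1/2) = 0.036056.
Then 1/n = 1/0.029 = 34.48.
V = 34.48 * 1.0331 * 0.036056 = 1.2844 m/s.

1.2844


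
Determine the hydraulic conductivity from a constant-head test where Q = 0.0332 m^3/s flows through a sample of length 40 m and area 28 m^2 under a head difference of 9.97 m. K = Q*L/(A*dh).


From K = Q*L / (A*dh):
Numerator: Q*L = 0.0332 * 40 = 1.328.
Denominator: A*dh = 28 * 9.97 = 279.16.
K = 1.328 / 279.16 = 0.004757 m/s.

0.004757


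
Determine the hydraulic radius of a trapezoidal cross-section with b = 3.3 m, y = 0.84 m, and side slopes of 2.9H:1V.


For a trapezoidal section with side slope z:
A = (b + z*y)*y = (3.3 + 2.9*0.84)*0.84 = 4.818 m^2.
P = b + 2*y*sqrt(1 + z^2) = 3.3 + 2*0.84*sqrt(1 + 2.9^2) = 8.454 m.
R = A/P = 4.818 / 8.454 = 0.57 m.

0.57


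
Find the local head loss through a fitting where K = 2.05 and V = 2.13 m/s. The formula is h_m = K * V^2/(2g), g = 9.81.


Minor loss formula: h_m = K * V^2/(2g).
V^2 = 2.13^2 = 4.5369.
V^2/(2g) = 4.5369 / 19.62 = 0.2312 m.
h_m = 2.05 * 0.2312 = 0.474 m.

0.474


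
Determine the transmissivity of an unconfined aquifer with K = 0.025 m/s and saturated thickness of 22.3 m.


Transmissivity is defined as T = K * h.
T = 0.025 * 22.3
  = 0.5575 m^2/s.

0.5575


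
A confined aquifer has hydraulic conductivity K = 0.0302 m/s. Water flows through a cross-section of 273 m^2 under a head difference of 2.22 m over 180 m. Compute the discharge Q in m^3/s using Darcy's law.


Darcy's law: Q = K * A * i, where i = dh/L.
Hydraulic gradient i = 2.22 / 180 = 0.012333.
Q = 0.0302 * 273 * 0.012333
  = 0.1017 m^3/s.

0.1017


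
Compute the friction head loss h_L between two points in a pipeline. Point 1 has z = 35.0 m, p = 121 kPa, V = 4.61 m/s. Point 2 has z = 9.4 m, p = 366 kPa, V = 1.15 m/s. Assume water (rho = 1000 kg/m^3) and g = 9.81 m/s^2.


Total head at each section: H = z + p/(rho*g) + V^2/(2g).
H1 = 35.0 + 121*1000/(1000*9.81) + 4.61^2/(2*9.81)
   = 35.0 + 12.334 + 1.0832
   = 48.418 m.
H2 = 9.4 + 366*1000/(1000*9.81) + 1.15^2/(2*9.81)
   = 9.4 + 37.309 + 0.0674
   = 46.776 m.
h_L = H1 - H2 = 48.418 - 46.776 = 1.641 m.

1.641


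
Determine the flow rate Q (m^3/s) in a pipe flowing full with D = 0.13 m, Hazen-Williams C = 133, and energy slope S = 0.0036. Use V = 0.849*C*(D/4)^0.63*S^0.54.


For a full circular pipe, R = D/4 = 0.13/4 = 0.0325 m.
V = 0.849 * 133 * 0.0325^0.63 * 0.0036^0.54
  = 0.849 * 133 * 0.115475 * 0.047907
  = 0.6247 m/s.
Pipe area A = pi*D^2/4 = pi*0.13^2/4 = 0.0133 m^2.
Q = A * V = 0.0133 * 0.6247 = 0.0083 m^3/s.

0.0083


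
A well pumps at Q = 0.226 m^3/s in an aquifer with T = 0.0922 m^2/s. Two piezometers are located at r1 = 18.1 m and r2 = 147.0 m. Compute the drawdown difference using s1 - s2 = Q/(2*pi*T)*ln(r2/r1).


Thiem equation: s1 - s2 = Q/(2*pi*T) * ln(r2/r1).
ln(r2/r1) = ln(147.0/18.1) = 2.0945.
Q/(2*pi*T) = 0.226 / (2*pi*0.0922) = 0.226 / 0.5793 = 0.3901.
s1 - s2 = 0.3901 * 2.0945 = 0.8171 m.

0.8171


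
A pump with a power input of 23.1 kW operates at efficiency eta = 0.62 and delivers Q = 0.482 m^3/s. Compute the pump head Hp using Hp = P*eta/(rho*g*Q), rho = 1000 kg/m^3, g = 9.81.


Pump head formula: Hp = P * eta / (rho * g * Q).
Numerator: P * eta = 23.1 * 1000 * 0.62 = 14322.0 W.
Denominator: rho * g * Q = 1000 * 9.81 * 0.482 = 4728.42.
Hp = 14322.0 / 4728.42 = 3.03 m.

3.03


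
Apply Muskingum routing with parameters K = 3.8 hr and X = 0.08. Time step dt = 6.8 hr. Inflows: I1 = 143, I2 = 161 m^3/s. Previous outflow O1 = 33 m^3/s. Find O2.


Muskingum coefficients:
denom = 2*K*(1-X) + dt = 2*3.8*(1-0.08) + 6.8 = 13.792.
C0 = (dt - 2*K*X)/denom = (6.8 - 2*3.8*0.08)/13.792 = 0.449.
C1 = (dt + 2*K*X)/denom = (6.8 + 2*3.8*0.08)/13.792 = 0.5371.
C2 = (2*K*(1-X) - dt)/denom = 0.0139.
O2 = C0*I2 + C1*I1 + C2*O1
   = 0.449*161 + 0.5371*143 + 0.0139*33
   = 149.55 m^3/s.

149.55


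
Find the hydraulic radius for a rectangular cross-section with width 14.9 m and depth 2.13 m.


For a rectangular section:
Flow area A = b * y = 14.9 * 2.13 = 31.74 m^2.
Wetted perimeter P = b + 2y = 14.9 + 2*2.13 = 19.16 m.
Hydraulic radius R = A/P = 31.74 / 19.16 = 1.6564 m.

1.6564


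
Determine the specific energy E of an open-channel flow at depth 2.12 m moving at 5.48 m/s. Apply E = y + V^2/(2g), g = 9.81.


Specific energy E = y + V^2/(2g).
Velocity head = V^2/(2g) = 5.48^2 / (2*9.81) = 30.0304 / 19.62 = 1.5306 m.
E = 2.12 + 1.5306 = 3.6506 m.

3.6506


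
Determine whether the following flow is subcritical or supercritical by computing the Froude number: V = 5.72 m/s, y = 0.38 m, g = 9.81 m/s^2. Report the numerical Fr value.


The Froude number is defined as Fr = V / sqrt(g*y).
g*y = 9.81 * 0.38 = 3.7278.
sqrt(g*y) = sqrt(3.7278) = 1.9308.
Fr = 5.72 / 1.9308 = 2.9626.
Since Fr > 1, the flow is supercritical.

2.9626


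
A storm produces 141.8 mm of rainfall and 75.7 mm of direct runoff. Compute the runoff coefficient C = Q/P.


The runoff coefficient C = runoff depth / rainfall depth.
C = 75.7 / 141.8
  = 0.5339.

0.5339


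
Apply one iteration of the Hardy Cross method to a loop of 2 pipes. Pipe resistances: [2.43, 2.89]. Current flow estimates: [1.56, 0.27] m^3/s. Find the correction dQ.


Numerator terms (r*Q*|Q|): 2.43*1.56*|1.56| = 5.9136; 2.89*0.27*|0.27| = 0.2107.
Sum of numerator = 6.1243.
Denominator terms (r*|Q|): 2.43*|1.56| = 3.7908; 2.89*|0.27| = 0.7803.
2 * sum of denominator = 2 * 4.5711 = 9.1422.
dQ = -6.1243 / 9.1422 = -0.6699 m^3/s.

-0.6699


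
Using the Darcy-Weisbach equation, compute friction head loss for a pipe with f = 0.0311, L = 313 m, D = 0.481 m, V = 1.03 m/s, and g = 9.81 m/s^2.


Darcy-Weisbach equation: h_f = f * (L/D) * V^2/(2g).
f * L/D = 0.0311 * 313/0.481 = 20.2376.
V^2/(2g) = 1.03^2 / (2*9.81) = 1.0609 / 19.62 = 0.0541 m.
h_f = 20.2376 * 0.0541 = 1.094 m.

1.094


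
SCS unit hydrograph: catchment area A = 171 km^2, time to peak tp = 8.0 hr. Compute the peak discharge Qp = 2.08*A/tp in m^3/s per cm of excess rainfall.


SCS formula: Qp = 2.08 * A / tp.
Qp = 2.08 * 171 / 8.0
   = 355.68 / 8.0
   = 44.46 m^3/s per cm.

44.46


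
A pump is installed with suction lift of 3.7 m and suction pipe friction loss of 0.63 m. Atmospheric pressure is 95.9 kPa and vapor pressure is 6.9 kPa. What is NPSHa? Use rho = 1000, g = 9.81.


NPSHa = p_atm/(rho*g) - z_s - hf_s - p_vap/(rho*g).
p_atm/(rho*g) = 95.9*1000 / (1000*9.81) = 9.776 m.
p_vap/(rho*g) = 6.9*1000 / (1000*9.81) = 0.703 m.
NPSHa = 9.776 - 3.7 - 0.63 - 0.703
      = 4.74 m.

4.74


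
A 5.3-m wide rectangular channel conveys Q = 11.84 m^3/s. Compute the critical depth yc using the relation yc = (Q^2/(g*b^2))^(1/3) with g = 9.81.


Using yc = (Q^2 / (g * b^2))^(1/3):
Q^2 = 11.84^2 = 140.19.
g * b^2 = 9.81 * 5.3^2 = 9.81 * 28.09 = 275.56.
Q^2 / (g*b^2) = 140.19 / 275.56 = 0.5087.
yc = 0.5087^(1/3) = 0.7983 m.

0.7983


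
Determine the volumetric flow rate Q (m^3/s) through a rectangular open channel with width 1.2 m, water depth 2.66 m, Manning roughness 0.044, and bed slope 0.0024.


For a rectangular channel, the cross-sectional area A = b * y = 1.2 * 2.66 = 3.19 m^2.
The wetted perimeter P = b + 2y = 1.2 + 2*2.66 = 6.52 m.
Hydraulic radius R = A/P = 3.19/6.52 = 0.4896 m.
Velocity V = (1/n)*R^(2/3)*S^(1/2) = (1/0.044)*0.4896^(2/3)*0.0024^(1/2) = 0.6916 m/s.
Discharge Q = A * V = 3.19 * 0.6916 = 2.208 m^3/s.

2.208


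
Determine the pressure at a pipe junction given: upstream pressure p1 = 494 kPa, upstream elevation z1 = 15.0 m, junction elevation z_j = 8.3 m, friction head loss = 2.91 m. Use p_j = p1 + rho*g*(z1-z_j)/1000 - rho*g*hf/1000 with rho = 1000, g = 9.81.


Junction pressure: p_j = p1 + rho*g*(z1 - z_j)/1000 - rho*g*hf/1000.
Elevation term = 1000*9.81*(15.0 - 8.3)/1000 = 65.727 kPa.
Friction term = 1000*9.81*2.91/1000 = 28.547 kPa.
p_j = 494 + 65.727 - 28.547 = 531.18 kPa.

531.18


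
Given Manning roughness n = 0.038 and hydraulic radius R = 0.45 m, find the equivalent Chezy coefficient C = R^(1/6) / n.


The Chezy coefficient relates to Manning's n through C = R^(1/6) / n.
R^(1/6) = 0.45^(1/6) = 0.875391.
C = 0.875391 / 0.038 = 23.04 m^(1/2)/s.

23.04


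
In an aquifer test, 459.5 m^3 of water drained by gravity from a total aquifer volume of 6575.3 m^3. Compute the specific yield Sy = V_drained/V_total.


Specific yield Sy = Volume drained / Total volume.
Sy = 459.5 / 6575.3
   = 0.0699.

0.0699


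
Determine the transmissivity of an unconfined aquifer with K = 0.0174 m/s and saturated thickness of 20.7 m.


Transmissivity is defined as T = K * h.
T = 0.0174 * 20.7
  = 0.3602 m^2/s.

0.3602


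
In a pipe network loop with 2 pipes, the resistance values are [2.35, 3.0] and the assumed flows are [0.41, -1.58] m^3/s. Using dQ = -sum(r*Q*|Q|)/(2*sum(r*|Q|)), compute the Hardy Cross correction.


Numerator terms (r*Q*|Q|): 2.35*0.41*|0.41| = 0.395; 3.0*-1.58*|-1.58| = -7.4892.
Sum of numerator = -7.0942.
Denominator terms (r*|Q|): 2.35*|0.41| = 0.9635; 3.0*|-1.58| = 4.74.
2 * sum of denominator = 2 * 5.7035 = 11.407.
dQ = --7.0942 / 11.407 = 0.6219 m^3/s.

0.6219


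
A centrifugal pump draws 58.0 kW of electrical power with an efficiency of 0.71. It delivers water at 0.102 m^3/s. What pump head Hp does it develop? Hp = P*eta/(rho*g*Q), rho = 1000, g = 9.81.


Pump head formula: Hp = P * eta / (rho * g * Q).
Numerator: P * eta = 58.0 * 1000 * 0.71 = 41180.0 W.
Denominator: rho * g * Q = 1000 * 9.81 * 0.102 = 1000.62.
Hp = 41180.0 / 1000.62 = 41.15 m.

41.15


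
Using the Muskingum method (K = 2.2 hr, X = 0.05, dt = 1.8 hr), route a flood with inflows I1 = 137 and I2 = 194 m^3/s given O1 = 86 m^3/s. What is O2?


Muskingum coefficients:
denom = 2*K*(1-X) + dt = 2*2.2*(1-0.05) + 1.8 = 5.98.
C0 = (dt - 2*K*X)/denom = (1.8 - 2*2.2*0.05)/5.98 = 0.2642.
C1 = (dt + 2*K*X)/denom = (1.8 + 2*2.2*0.05)/5.98 = 0.3378.
C2 = (2*K*(1-X) - dt)/denom = 0.398.
O2 = C0*I2 + C1*I1 + C2*O1
   = 0.2642*194 + 0.3378*137 + 0.398*86
   = 131.76 m^3/s.

131.76


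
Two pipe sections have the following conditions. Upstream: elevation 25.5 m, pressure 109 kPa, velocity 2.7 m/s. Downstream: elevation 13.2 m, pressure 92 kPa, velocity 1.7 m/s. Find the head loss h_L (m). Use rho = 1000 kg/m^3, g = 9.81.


Total head at each section: H = z + p/(rho*g) + V^2/(2g).
H1 = 25.5 + 109*1000/(1000*9.81) + 2.7^2/(2*9.81)
   = 25.5 + 11.111 + 0.3716
   = 36.983 m.
H2 = 13.2 + 92*1000/(1000*9.81) + 1.7^2/(2*9.81)
   = 13.2 + 9.378 + 0.1473
   = 22.725 m.
h_L = H1 - H2 = 36.983 - 22.725 = 14.257 m.

14.257


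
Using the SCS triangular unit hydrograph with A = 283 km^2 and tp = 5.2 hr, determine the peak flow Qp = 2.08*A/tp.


SCS formula: Qp = 2.08 * A / tp.
Qp = 2.08 * 283 / 5.2
   = 588.64 / 5.2
   = 113.2 m^3/s per cm.

113.2


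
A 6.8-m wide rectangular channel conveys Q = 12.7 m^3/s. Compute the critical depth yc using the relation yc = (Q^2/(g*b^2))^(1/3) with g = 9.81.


Using yc = (Q^2 / (g * b^2))^(1/3):
Q^2 = 12.7^2 = 161.29.
g * b^2 = 9.81 * 6.8^2 = 9.81 * 46.24 = 453.61.
Q^2 / (g*b^2) = 161.29 / 453.61 = 0.3556.
yc = 0.3556^(1/3) = 0.7084 m.

0.7084


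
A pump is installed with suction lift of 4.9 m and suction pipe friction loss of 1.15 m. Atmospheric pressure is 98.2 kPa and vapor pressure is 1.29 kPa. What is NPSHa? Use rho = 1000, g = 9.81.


NPSHa = p_atm/(rho*g) - z_s - hf_s - p_vap/(rho*g).
p_atm/(rho*g) = 98.2*1000 / (1000*9.81) = 10.01 m.
p_vap/(rho*g) = 1.29*1000 / (1000*9.81) = 0.131 m.
NPSHa = 10.01 - 4.9 - 1.15 - 0.131
      = 3.83 m.

3.83


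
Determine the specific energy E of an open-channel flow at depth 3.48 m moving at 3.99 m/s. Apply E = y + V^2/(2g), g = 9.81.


Specific energy E = y + V^2/(2g).
Velocity head = V^2/(2g) = 3.99^2 / (2*9.81) = 15.9201 / 19.62 = 0.8114 m.
E = 3.48 + 0.8114 = 4.2914 m.

4.2914


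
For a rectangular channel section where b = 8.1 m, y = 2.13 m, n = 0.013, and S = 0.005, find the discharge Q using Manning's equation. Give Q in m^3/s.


For a rectangular channel, the cross-sectional area A = b * y = 8.1 * 2.13 = 17.25 m^2.
The wetted perimeter P = b + 2y = 8.1 + 2*2.13 = 12.36 m.
Hydraulic radius R = A/P = 17.25/12.36 = 1.3959 m.
Velocity V = (1/n)*R^(2/3)*S^(1/2) = (1/0.013)*1.3959^(2/3)*0.005^(1/2) = 6.7937 m/s.
Discharge Q = A * V = 17.25 * 6.7937 = 117.212 m^3/s.

117.212


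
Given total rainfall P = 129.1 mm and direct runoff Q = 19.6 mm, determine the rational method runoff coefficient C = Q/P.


The runoff coefficient C = runoff depth / rainfall depth.
C = 19.6 / 129.1
  = 0.1518.

0.1518


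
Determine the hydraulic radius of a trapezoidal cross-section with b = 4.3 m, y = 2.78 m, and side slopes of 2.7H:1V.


For a trapezoidal section with side slope z:
A = (b + z*y)*y = (4.3 + 2.7*2.78)*2.78 = 32.821 m^2.
P = b + 2*y*sqrt(1 + z^2) = 4.3 + 2*2.78*sqrt(1 + 2.7^2) = 20.309 m.
R = A/P = 32.821 / 20.309 = 1.6161 m.

1.6161


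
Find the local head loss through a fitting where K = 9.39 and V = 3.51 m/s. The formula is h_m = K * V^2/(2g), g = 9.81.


Minor loss formula: h_m = K * V^2/(2g).
V^2 = 3.51^2 = 12.3201.
V^2/(2g) = 12.3201 / 19.62 = 0.6279 m.
h_m = 9.39 * 0.6279 = 5.8963 m.

5.8963


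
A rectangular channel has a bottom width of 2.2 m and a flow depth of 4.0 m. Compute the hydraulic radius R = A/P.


For a rectangular section:
Flow area A = b * y = 2.2 * 4.0 = 8.8 m^2.
Wetted perimeter P = b + 2y = 2.2 + 2*4.0 = 10.2 m.
Hydraulic radius R = A/P = 8.8 / 10.2 = 0.8627 m.

0.8627


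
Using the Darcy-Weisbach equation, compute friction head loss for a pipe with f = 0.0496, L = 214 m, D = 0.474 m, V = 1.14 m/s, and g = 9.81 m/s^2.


Darcy-Weisbach equation: h_f = f * (L/D) * V^2/(2g).
f * L/D = 0.0496 * 214/0.474 = 22.3932.
V^2/(2g) = 1.14^2 / (2*9.81) = 1.2996 / 19.62 = 0.0662 m.
h_f = 22.3932 * 0.0662 = 1.483 m.

1.483


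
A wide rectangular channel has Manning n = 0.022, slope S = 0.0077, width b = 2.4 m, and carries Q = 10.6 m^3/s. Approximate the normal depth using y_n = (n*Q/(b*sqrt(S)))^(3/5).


We use the wide-channel approximation y_n = (n*Q/(b*sqrt(S)))^(3/5).
sqrt(S) = sqrt(0.0077) = 0.08775.
Numerator: n*Q = 0.022 * 10.6 = 0.2332.
Denominator: b*sqrt(S) = 2.4 * 0.08775 = 0.2106.
arg = 1.1073.
y_n = 1.1073^(3/5) = 1.0631 m.

1.0631


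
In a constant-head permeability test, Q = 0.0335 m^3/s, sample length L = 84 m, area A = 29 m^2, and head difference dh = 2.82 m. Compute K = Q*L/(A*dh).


From K = Q*L / (A*dh):
Numerator: Q*L = 0.0335 * 84 = 2.814.
Denominator: A*dh = 29 * 2.82 = 81.78.
K = 2.814 / 81.78 = 0.034409 m/s.

0.034409


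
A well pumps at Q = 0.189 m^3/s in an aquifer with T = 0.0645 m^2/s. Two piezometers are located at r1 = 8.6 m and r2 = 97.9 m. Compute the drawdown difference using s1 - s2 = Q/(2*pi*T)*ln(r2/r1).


Thiem equation: s1 - s2 = Q/(2*pi*T) * ln(r2/r1).
ln(r2/r1) = ln(97.9/8.6) = 2.4322.
Q/(2*pi*T) = 0.189 / (2*pi*0.0645) = 0.189 / 0.4053 = 0.4664.
s1 - s2 = 0.4664 * 2.4322 = 1.1343 m.

1.1343


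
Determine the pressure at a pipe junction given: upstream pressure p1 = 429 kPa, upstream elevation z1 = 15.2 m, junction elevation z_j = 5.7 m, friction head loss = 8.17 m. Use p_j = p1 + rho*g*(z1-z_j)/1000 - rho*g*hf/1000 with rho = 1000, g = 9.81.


Junction pressure: p_j = p1 + rho*g*(z1 - z_j)/1000 - rho*g*hf/1000.
Elevation term = 1000*9.81*(15.2 - 5.7)/1000 = 93.195 kPa.
Friction term = 1000*9.81*8.17/1000 = 80.148 kPa.
p_j = 429 + 93.195 - 80.148 = 442.05 kPa.

442.05


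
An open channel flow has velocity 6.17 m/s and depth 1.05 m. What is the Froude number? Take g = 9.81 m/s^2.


The Froude number is defined as Fr = V / sqrt(g*y).
g*y = 9.81 * 1.05 = 10.3005.
sqrt(g*y) = sqrt(10.3005) = 3.2094.
Fr = 6.17 / 3.2094 = 1.9225.

1.9225


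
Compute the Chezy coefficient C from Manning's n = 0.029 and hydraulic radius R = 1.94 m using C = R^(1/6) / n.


The Chezy coefficient relates to Manning's n through C = R^(1/6) / n.
R^(1/6) = 1.94^(1/6) = 1.116778.
C = 1.116778 / 0.029 = 38.51 m^(1/2)/s.

38.51


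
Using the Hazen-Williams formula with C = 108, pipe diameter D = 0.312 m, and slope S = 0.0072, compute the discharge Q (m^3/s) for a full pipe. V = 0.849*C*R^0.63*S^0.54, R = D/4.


For a full circular pipe, R = D/4 = 0.312/4 = 0.078 m.
V = 0.849 * 108 * 0.078^0.63 * 0.0072^0.54
  = 0.849 * 108 * 0.200456 * 0.069656
  = 1.2803 m/s.
Pipe area A = pi*D^2/4 = pi*0.312^2/4 = 0.0765 m^2.
Q = A * V = 0.0765 * 1.2803 = 0.0979 m^3/s.

0.0979


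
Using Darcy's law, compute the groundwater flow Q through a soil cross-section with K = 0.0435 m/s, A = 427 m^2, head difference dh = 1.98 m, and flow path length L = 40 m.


Darcy's law: Q = K * A * i, where i = dh/L.
Hydraulic gradient i = 1.98 / 40 = 0.0495.
Q = 0.0435 * 427 * 0.0495
  = 0.9194 m^3/s.

0.9194


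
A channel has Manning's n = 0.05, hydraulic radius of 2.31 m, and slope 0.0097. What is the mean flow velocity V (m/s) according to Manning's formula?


Manning's equation gives V = (1/n) * R^(2/3) * S^(1/2).
First, compute R^(2/3) = 2.31^(2/3) = 1.7475.
Next, S^(1/2) = 0.0097^(1/2) = 0.098489.
Then 1/n = 1/0.05 = 20.0.
V = 20.0 * 1.7475 * 0.098489 = 3.4421 m/s.

3.4421


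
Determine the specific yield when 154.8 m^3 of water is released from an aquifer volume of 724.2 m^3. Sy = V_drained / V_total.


Specific yield Sy = Volume drained / Total volume.
Sy = 154.8 / 724.2
   = 0.2138.

0.2138


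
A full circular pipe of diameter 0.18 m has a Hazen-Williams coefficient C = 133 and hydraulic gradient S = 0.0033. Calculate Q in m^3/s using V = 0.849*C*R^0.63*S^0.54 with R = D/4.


For a full circular pipe, R = D/4 = 0.18/4 = 0.045 m.
V = 0.849 * 133 * 0.045^0.63 * 0.0033^0.54
  = 0.849 * 133 * 0.14175 * 0.045709
  = 0.7316 m/s.
Pipe area A = pi*D^2/4 = pi*0.18^2/4 = 0.0254 m^2.
Q = A * V = 0.0254 * 0.7316 = 0.0186 m^3/s.

0.0186


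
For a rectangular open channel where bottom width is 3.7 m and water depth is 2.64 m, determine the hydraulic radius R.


For a rectangular section:
Flow area A = b * y = 3.7 * 2.64 = 9.77 m^2.
Wetted perimeter P = b + 2y = 3.7 + 2*2.64 = 8.98 m.
Hydraulic radius R = A/P = 9.77 / 8.98 = 1.0878 m.

1.0878


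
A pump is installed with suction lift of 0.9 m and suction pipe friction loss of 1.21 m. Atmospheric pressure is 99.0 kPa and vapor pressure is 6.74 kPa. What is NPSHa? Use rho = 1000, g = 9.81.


NPSHa = p_atm/(rho*g) - z_s - hf_s - p_vap/(rho*g).
p_atm/(rho*g) = 99.0*1000 / (1000*9.81) = 10.092 m.
p_vap/(rho*g) = 6.74*1000 / (1000*9.81) = 0.687 m.
NPSHa = 10.092 - 0.9 - 1.21 - 0.687
      = 7.29 m.

7.29


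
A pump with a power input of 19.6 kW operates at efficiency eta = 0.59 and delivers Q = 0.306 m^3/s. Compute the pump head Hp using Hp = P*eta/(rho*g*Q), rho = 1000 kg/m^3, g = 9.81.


Pump head formula: Hp = P * eta / (rho * g * Q).
Numerator: P * eta = 19.6 * 1000 * 0.59 = 11564.0 W.
Denominator: rho * g * Q = 1000 * 9.81 * 0.306 = 3001.86.
Hp = 11564.0 / 3001.86 = 3.85 m.

3.85


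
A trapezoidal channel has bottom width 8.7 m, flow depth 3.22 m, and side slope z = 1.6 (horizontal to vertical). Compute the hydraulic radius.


For a trapezoidal section with side slope z:
A = (b + z*y)*y = (8.7 + 1.6*3.22)*3.22 = 44.603 m^2.
P = b + 2*y*sqrt(1 + z^2) = 8.7 + 2*3.22*sqrt(1 + 1.6^2) = 20.851 m.
R = A/P = 44.603 / 20.851 = 2.1392 m.

2.1392


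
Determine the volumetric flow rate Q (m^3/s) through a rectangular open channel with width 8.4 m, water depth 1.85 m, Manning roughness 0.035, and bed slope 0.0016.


For a rectangular channel, the cross-sectional area A = b * y = 8.4 * 1.85 = 15.54 m^2.
The wetted perimeter P = b + 2y = 8.4 + 2*1.85 = 12.1 m.
Hydraulic radius R = A/P = 15.54/12.1 = 1.2843 m.
Velocity V = (1/n)*R^(2/3)*S^(1/2) = (1/0.035)*1.2843^(2/3)*0.0016^(1/2) = 1.3503 m/s.
Discharge Q = A * V = 15.54 * 1.3503 = 20.984 m^3/s.

20.984


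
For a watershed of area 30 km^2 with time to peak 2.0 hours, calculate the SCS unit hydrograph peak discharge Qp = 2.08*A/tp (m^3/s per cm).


SCS formula: Qp = 2.08 * A / tp.
Qp = 2.08 * 30 / 2.0
   = 62.4 / 2.0
   = 31.2 m^3/s per cm.

31.2


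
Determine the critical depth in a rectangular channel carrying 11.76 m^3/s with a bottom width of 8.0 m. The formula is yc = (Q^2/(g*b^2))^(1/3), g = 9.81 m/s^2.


Using yc = (Q^2 / (g * b^2))^(1/3):
Q^2 = 11.76^2 = 138.3.
g * b^2 = 9.81 * 8.0^2 = 9.81 * 64.0 = 627.84.
Q^2 / (g*b^2) = 138.3 / 627.84 = 0.2203.
yc = 0.2203^(1/3) = 0.6039 m.

0.6039


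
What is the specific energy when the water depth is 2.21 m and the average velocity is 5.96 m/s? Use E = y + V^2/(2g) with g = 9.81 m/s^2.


Specific energy E = y + V^2/(2g).
Velocity head = V^2/(2g) = 5.96^2 / (2*9.81) = 35.5216 / 19.62 = 1.8105 m.
E = 2.21 + 1.8105 = 4.0205 m.

4.0205


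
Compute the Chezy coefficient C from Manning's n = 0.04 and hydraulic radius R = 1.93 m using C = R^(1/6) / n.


The Chezy coefficient relates to Manning's n through C = R^(1/6) / n.
R^(1/6) = 1.93^(1/6) = 1.115817.
C = 1.115817 / 0.04 = 27.9 m^(1/2)/s.

27.9


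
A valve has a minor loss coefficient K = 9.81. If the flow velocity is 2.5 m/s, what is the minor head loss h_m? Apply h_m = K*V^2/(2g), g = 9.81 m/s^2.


Minor loss formula: h_m = K * V^2/(2g).
V^2 = 2.5^2 = 6.25.
V^2/(2g) = 6.25 / 19.62 = 0.3186 m.
h_m = 9.81 * 0.3186 = 3.125 m.

3.125


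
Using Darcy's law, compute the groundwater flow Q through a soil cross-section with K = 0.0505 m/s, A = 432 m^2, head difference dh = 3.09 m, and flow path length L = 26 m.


Darcy's law: Q = K * A * i, where i = dh/L.
Hydraulic gradient i = 3.09 / 26 = 0.118846.
Q = 0.0505 * 432 * 0.118846
  = 2.5927 m^3/s.

2.5927


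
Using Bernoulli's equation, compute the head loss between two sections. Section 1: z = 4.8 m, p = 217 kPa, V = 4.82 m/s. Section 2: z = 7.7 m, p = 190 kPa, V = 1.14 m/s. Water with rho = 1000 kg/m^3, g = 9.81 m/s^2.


Total head at each section: H = z + p/(rho*g) + V^2/(2g).
H1 = 4.8 + 217*1000/(1000*9.81) + 4.82^2/(2*9.81)
   = 4.8 + 22.12 + 1.1841
   = 28.104 m.
H2 = 7.7 + 190*1000/(1000*9.81) + 1.14^2/(2*9.81)
   = 7.7 + 19.368 + 0.0662
   = 27.134 m.
h_L = H1 - H2 = 28.104 - 27.134 = 0.97 m.

0.97


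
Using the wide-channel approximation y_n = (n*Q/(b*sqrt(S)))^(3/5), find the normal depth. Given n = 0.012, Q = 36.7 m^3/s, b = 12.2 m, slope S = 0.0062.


We use the wide-channel approximation y_n = (n*Q/(b*sqrt(S)))^(3/5).
sqrt(S) = sqrt(0.0062) = 0.07874.
Numerator: n*Q = 0.012 * 36.7 = 0.4404.
Denominator: b*sqrt(S) = 12.2 * 0.07874 = 0.960628.
arg = 0.4584.
y_n = 0.4584^(3/5) = 0.6263 m.

0.6263


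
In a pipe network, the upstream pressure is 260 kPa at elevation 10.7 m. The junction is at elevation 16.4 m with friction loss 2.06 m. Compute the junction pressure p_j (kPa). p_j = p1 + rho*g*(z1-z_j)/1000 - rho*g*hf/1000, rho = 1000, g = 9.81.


Junction pressure: p_j = p1 + rho*g*(z1 - z_j)/1000 - rho*g*hf/1000.
Elevation term = 1000*9.81*(10.7 - 16.4)/1000 = -55.917 kPa.
Friction term = 1000*9.81*2.06/1000 = 20.209 kPa.
p_j = 260 + -55.917 - 20.209 = 183.87 kPa.

183.87


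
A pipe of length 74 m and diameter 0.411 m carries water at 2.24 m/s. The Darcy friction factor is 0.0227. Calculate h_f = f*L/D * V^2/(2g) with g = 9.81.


Darcy-Weisbach equation: h_f = f * (L/D) * V^2/(2g).
f * L/D = 0.0227 * 74/0.411 = 4.0871.
V^2/(2g) = 2.24^2 / (2*9.81) = 5.0176 / 19.62 = 0.2557 m.
h_f = 4.0871 * 0.2557 = 1.045 m.

1.045


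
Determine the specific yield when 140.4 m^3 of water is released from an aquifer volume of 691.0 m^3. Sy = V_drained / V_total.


Specific yield Sy = Volume drained / Total volume.
Sy = 140.4 / 691.0
   = 0.2032.

0.2032


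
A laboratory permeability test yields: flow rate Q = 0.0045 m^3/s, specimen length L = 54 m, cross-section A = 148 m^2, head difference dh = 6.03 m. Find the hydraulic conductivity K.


From K = Q*L / (A*dh):
Numerator: Q*L = 0.0045 * 54 = 0.243.
Denominator: A*dh = 148 * 6.03 = 892.44.
K = 0.243 / 892.44 = 0.000272 m/s.

0.000272


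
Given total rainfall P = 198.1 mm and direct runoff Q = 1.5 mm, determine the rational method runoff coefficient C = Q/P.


The runoff coefficient C = runoff depth / rainfall depth.
C = 1.5 / 198.1
  = 0.0076.

0.0076


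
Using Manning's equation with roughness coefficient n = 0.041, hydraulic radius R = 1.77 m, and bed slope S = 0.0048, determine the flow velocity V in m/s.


Manning's equation gives V = (1/n) * R^(2/3) * S^(1/2).
First, compute R^(2/3) = 1.77^(2/3) = 1.4632.
Next, S^(1/2) = 0.0048^(1/2) = 0.069282.
Then 1/n = 1/0.041 = 24.39.
V = 24.39 * 1.4632 * 0.069282 = 2.4726 m/s.

2.4726


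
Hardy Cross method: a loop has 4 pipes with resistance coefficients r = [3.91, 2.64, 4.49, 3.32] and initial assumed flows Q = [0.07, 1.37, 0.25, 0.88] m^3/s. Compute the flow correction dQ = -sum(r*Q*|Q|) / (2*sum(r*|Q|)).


Numerator terms (r*Q*|Q|): 3.91*0.07*|0.07| = 0.0192; 2.64*1.37*|1.37| = 4.955; 4.49*0.25*|0.25| = 0.2806; 3.32*0.88*|0.88| = 2.571.
Sum of numerator = 7.8258.
Denominator terms (r*|Q|): 3.91*|0.07| = 0.2737; 2.64*|1.37| = 3.6168; 4.49*|0.25| = 1.1225; 3.32*|0.88| = 2.9216.
2 * sum of denominator = 2 * 7.9346 = 15.8692.
dQ = -7.8258 / 15.8692 = -0.4931 m^3/s.

-0.4931


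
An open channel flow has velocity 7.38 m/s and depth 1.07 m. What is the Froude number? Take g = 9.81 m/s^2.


The Froude number is defined as Fr = V / sqrt(g*y).
g*y = 9.81 * 1.07 = 10.4967.
sqrt(g*y) = sqrt(10.4967) = 3.2399.
Fr = 7.38 / 3.2399 = 2.2779.

2.2779


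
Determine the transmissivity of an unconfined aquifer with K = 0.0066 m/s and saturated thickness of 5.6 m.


Transmissivity is defined as T = K * h.
T = 0.0066 * 5.6
  = 0.037 m^2/s.

0.037


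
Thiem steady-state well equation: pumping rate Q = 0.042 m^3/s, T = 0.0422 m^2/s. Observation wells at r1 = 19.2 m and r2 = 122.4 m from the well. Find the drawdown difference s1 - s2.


Thiem equation: s1 - s2 = Q/(2*pi*T) * ln(r2/r1).
ln(r2/r1) = ln(122.4/19.2) = 1.8524.
Q/(2*pi*T) = 0.042 / (2*pi*0.0422) = 0.042 / 0.2652 = 0.1584.
s1 - s2 = 0.1584 * 1.8524 = 0.2934 m.

0.2934


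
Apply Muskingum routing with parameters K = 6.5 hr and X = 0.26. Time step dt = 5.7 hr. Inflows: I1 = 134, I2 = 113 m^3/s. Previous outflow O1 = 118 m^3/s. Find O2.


Muskingum coefficients:
denom = 2*K*(1-X) + dt = 2*6.5*(1-0.26) + 5.7 = 15.32.
C0 = (dt - 2*K*X)/denom = (5.7 - 2*6.5*0.26)/15.32 = 0.1514.
C1 = (dt + 2*K*X)/denom = (5.7 + 2*6.5*0.26)/15.32 = 0.5927.
C2 = (2*K*(1-X) - dt)/denom = 0.2559.
O2 = C0*I2 + C1*I1 + C2*O1
   = 0.1514*113 + 0.5927*134 + 0.2559*118
   = 126.73 m^3/s.

126.73


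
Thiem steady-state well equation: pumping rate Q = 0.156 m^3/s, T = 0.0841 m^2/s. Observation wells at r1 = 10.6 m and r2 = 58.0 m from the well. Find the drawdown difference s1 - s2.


Thiem equation: s1 - s2 = Q/(2*pi*T) * ln(r2/r1).
ln(r2/r1) = ln(58.0/10.6) = 1.6996.
Q/(2*pi*T) = 0.156 / (2*pi*0.0841) = 0.156 / 0.5284 = 0.2952.
s1 - s2 = 0.2952 * 1.6996 = 0.5018 m.

0.5018


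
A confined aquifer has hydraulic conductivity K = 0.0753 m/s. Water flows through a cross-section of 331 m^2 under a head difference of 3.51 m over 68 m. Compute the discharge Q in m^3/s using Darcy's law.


Darcy's law: Q = K * A * i, where i = dh/L.
Hydraulic gradient i = 3.51 / 68 = 0.051618.
Q = 0.0753 * 331 * 0.051618
  = 1.2865 m^3/s.

1.2865


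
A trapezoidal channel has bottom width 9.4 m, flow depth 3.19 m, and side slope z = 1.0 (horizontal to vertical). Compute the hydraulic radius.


For a trapezoidal section with side slope z:
A = (b + z*y)*y = (9.4 + 1.0*3.19)*3.19 = 40.162 m^2.
P = b + 2*y*sqrt(1 + z^2) = 9.4 + 2*3.19*sqrt(1 + 1.0^2) = 18.423 m.
R = A/P = 40.162 / 18.423 = 2.18 m.

2.18


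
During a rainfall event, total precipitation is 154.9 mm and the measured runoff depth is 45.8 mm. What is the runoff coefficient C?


The runoff coefficient C = runoff depth / rainfall depth.
C = 45.8 / 154.9
  = 0.2957.

0.2957


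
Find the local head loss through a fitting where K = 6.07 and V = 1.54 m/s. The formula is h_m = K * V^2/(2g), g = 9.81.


Minor loss formula: h_m = K * V^2/(2g).
V^2 = 1.54^2 = 2.3716.
V^2/(2g) = 2.3716 / 19.62 = 0.1209 m.
h_m = 6.07 * 0.1209 = 0.7337 m.

0.7337


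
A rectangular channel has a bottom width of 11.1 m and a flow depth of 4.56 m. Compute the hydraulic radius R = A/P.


For a rectangular section:
Flow area A = b * y = 11.1 * 4.56 = 50.62 m^2.
Wetted perimeter P = b + 2y = 11.1 + 2*4.56 = 20.22 m.
Hydraulic radius R = A/P = 50.62 / 20.22 = 2.5033 m.

2.5033


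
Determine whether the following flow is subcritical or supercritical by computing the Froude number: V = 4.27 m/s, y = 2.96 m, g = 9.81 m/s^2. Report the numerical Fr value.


The Froude number is defined as Fr = V / sqrt(g*y).
g*y = 9.81 * 2.96 = 29.0376.
sqrt(g*y) = sqrt(29.0376) = 5.3887.
Fr = 4.27 / 5.3887 = 0.7924.
Since Fr < 1, the flow is subcritical.

0.7924


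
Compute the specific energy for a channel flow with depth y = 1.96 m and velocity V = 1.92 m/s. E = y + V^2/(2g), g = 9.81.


Specific energy E = y + V^2/(2g).
Velocity head = V^2/(2g) = 1.92^2 / (2*9.81) = 3.6864 / 19.62 = 0.1879 m.
E = 1.96 + 0.1879 = 2.1479 m.

2.1479


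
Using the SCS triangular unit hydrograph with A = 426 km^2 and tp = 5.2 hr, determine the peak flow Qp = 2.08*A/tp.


SCS formula: Qp = 2.08 * A / tp.
Qp = 2.08 * 426 / 5.2
   = 886.08 / 5.2
   = 170.4 m^3/s per cm.

170.4


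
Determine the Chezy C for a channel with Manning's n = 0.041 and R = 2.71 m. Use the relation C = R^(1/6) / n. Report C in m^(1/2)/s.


The Chezy coefficient relates to Manning's n through C = R^(1/6) / n.
R^(1/6) = 2.71^(1/6) = 1.18076.
C = 1.18076 / 0.041 = 28.8 m^(1/2)/s.

28.8


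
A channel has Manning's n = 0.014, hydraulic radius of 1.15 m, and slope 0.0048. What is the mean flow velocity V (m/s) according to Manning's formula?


Manning's equation gives V = (1/n) * R^(2/3) * S^(1/2).
First, compute R^(2/3) = 1.15^(2/3) = 1.0977.
Next, S^(1/2) = 0.0048^(1/2) = 0.069282.
Then 1/n = 1/0.014 = 71.43.
V = 71.43 * 1.0977 * 0.069282 = 5.432 m/s.

5.432


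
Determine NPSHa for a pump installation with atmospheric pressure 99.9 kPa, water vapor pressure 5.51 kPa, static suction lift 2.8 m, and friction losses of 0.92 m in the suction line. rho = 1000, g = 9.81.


NPSHa = p_atm/(rho*g) - z_s - hf_s - p_vap/(rho*g).
p_atm/(rho*g) = 99.9*1000 / (1000*9.81) = 10.183 m.
p_vap/(rho*g) = 5.51*1000 / (1000*9.81) = 0.562 m.
NPSHa = 10.183 - 2.8 - 0.92 - 0.562
      = 5.9 m.

5.9


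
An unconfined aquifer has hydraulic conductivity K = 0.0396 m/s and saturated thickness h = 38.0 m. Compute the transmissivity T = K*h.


Transmissivity is defined as T = K * h.
T = 0.0396 * 38.0
  = 1.5048 m^2/s.

1.5048


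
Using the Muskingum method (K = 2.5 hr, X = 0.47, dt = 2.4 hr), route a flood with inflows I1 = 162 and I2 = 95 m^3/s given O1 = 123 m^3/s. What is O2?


Muskingum coefficients:
denom = 2*K*(1-X) + dt = 2*2.5*(1-0.47) + 2.4 = 5.05.
C0 = (dt - 2*K*X)/denom = (2.4 - 2*2.5*0.47)/5.05 = 0.0099.
C1 = (dt + 2*K*X)/denom = (2.4 + 2*2.5*0.47)/5.05 = 0.9406.
C2 = (2*K*(1-X) - dt)/denom = 0.0495.
O2 = C0*I2 + C1*I1 + C2*O1
   = 0.0099*95 + 0.9406*162 + 0.0495*123
   = 159.41 m^3/s.

159.41


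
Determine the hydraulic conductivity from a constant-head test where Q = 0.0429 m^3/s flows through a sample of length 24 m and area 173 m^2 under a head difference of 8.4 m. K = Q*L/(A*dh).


From K = Q*L / (A*dh):
Numerator: Q*L = 0.0429 * 24 = 1.0296.
Denominator: A*dh = 173 * 8.4 = 1453.2.
K = 1.0296 / 1453.2 = 0.000709 m/s.

0.000709


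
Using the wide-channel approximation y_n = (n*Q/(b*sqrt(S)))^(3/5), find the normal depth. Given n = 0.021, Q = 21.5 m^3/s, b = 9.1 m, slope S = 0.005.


We use the wide-channel approximation y_n = (n*Q/(b*sqrt(S)))^(3/5).
sqrt(S) = sqrt(0.005) = 0.070711.
Numerator: n*Q = 0.021 * 21.5 = 0.4515.
Denominator: b*sqrt(S) = 9.1 * 0.070711 = 0.64347.
arg = 0.7017.
y_n = 0.7017^(3/5) = 0.8085 m.

0.8085


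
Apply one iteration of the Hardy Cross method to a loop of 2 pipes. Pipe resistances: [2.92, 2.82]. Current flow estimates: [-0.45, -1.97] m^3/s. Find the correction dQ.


Numerator terms (r*Q*|Q|): 2.92*-0.45*|-0.45| = -0.5913; 2.82*-1.97*|-1.97| = -10.9441.
Sum of numerator = -11.5354.
Denominator terms (r*|Q|): 2.92*|-0.45| = 1.314; 2.82*|-1.97| = 5.5554.
2 * sum of denominator = 2 * 6.8694 = 13.7388.
dQ = --11.5354 / 13.7388 = 0.8396 m^3/s.

0.8396
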